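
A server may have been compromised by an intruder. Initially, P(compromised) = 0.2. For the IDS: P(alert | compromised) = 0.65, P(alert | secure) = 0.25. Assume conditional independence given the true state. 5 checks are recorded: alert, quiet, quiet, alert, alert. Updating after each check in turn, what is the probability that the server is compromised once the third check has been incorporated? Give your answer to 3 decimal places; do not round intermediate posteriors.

After 'alert': P(compromised) = 0.65·0.2000 / (0.65·0.2000 + 0.25·0.8000) ≈ 0.3939
After 'quiet': P(compromised) = 0.35·0.3939 / (0.35·0.3939 + 0.75·0.6061) ≈ 0.2327
After 'quiet': P(compromised) = 0.35·0.2327 / (0.35·0.2327 + 0.75·0.7673) ≈ 0.1240

0.124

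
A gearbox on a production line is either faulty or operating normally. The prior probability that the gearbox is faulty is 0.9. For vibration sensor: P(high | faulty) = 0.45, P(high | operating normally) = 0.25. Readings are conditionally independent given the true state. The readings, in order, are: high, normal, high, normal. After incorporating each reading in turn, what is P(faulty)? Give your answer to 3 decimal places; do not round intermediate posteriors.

0.940

Each posterior becomes the prior for the next update.
After 'high': P(faulty) = 0.45·0.9000 / (0.45·0.9000 + 0.25·0.1000) ≈ 0.9419
After 'normal': P(faulty) = 0.55·0.9419 / (0.55·0.9419 + 0.75·0.0581) ≈ 0.9224
After 'high': P(faulty) = 0.45·0.9224 / (0.45·0.9224 + 0.25·0.0776) ≈ 0.9553
After 'normal': P(faulty) = 0.55·0.9553 / (0.55·0.9553 + 0.75·0.0447) ≈ 0.9401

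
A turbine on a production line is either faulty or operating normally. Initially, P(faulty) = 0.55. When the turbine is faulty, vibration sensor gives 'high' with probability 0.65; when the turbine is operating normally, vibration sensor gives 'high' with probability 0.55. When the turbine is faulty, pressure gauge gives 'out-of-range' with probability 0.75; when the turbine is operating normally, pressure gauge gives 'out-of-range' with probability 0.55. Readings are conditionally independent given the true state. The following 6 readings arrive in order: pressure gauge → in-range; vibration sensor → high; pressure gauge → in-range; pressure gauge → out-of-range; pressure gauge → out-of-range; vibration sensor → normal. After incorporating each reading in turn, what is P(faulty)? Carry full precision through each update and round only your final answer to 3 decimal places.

After pressure gauge='in-range': P(faulty) = 0.25·0.5500 / (0.25·0.5500 + 0.45·0.4500) ≈ 0.4044
After vibration sensor='high': P(faulty) = 0.65·0.4044 / (0.65·0.4044 + 0.55·0.5956) ≈ 0.4452
After pressure gauge='in-range': P(faulty) = 0.25·0.4452 / (0.25·0.4452 + 0.45·0.5548) ≈ 0.3083
After pressure gauge='out-of-range': P(faulty) = 0.75·0.3083 / (0.75·0.3083 + 0.55·0.6917) ≈ 0.3781
After pressure gauge='out-of-range': P(faulty) = 0.75·0.3781 / (0.75·0.3781 + 0.55·0.6219) ≈ 0.4533
After vibration sensor='normal': P(faulty) = 0.35·0.4533 / (0.35·0.4533 + 0.45·0.5467) ≈ 0.3920

0.392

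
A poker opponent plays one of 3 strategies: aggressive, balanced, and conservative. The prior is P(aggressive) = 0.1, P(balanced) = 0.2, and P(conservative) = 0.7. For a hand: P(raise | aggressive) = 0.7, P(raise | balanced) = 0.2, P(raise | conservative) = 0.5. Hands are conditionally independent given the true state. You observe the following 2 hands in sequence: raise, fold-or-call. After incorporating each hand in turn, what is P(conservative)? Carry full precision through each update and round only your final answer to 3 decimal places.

0.768

After 'raise': normaliser = 0.7·0.1000 + 0.2·0.2000 + 0.5·0.7000; P(aggressive) ≈ 0.1522, P(balanced) ≈ 0.0870, P(conservative) ≈ 0.7609
After 'fold-or-call': normaliser = 0.3·0.1522 + 0.8·0.0870 + 0.5·0.7609; P(aggressive) ≈ 0.0921, P(balanced) ≈ 0.1404, P(conservative) ≈ 0.7675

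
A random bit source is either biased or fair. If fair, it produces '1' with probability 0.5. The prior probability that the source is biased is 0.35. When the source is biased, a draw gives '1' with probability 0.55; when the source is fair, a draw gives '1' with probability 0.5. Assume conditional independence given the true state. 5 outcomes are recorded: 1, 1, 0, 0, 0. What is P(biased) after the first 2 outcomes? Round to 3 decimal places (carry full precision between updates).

0.395

After '1': P(biased) = 0.55·0.3500 / (0.55·0.3500 + 0.5·0.6500) ≈ 0.3720
After '1': P(biased) = 0.55·0.3720 / (0.55·0.3720 + 0.5·0.6280) ≈ 0.3945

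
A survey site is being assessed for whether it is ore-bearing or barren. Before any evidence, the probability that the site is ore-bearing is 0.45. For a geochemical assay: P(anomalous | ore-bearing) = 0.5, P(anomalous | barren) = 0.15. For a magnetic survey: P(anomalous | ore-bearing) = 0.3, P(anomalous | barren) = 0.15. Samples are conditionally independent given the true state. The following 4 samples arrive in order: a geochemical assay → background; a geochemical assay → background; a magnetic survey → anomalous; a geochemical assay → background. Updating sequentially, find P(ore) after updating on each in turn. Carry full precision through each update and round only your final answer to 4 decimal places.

0.2499

After a geochemical assay='background': P(ore) = 0.5·0.4500 / (0.5·0.4500 + 0.85·0.5500) ≈ 0.3249
After a geochemical assay='background': P(ore) = 0.5·0.3249 / (0.5·0.3249 + 0.85·0.6751) ≈ 0.2206
After a magnetic survey='anomalous': P(ore) = 0.3·0.2206 / (0.3·0.2206 + 0.15·0.7794) ≈ 0.3615
After a geochemical assay='background': P(ore) = 0.5·0.3615 / (0.5·0.3615 + 0.85·0.6385) ≈ 0.2499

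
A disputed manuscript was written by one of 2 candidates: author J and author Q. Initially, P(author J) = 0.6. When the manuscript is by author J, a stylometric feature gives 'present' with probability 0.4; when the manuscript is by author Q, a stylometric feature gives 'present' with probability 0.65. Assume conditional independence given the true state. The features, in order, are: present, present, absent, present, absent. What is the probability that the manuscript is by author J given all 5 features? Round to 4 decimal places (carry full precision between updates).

Each posterior becomes the prior for the next update.
After 'present': P(author J) = 0.4·0.6000 / (0.4·0.6000 + 0.65·0.4000) ≈ 0.4800
After 'present': P(author J) = 0.4·0.4800 / (0.4·0.4800 + 0.65·0.5200) ≈ 0.3623
After 'absent': P(author J) = 0.6·0.3623 / (0.6·0.3623 + 0.35·0.6377) ≈ 0.4934
After 'present': P(author J) = 0.4·0.4934 / (0.4·0.4934 + 0.65·0.5066) ≈ 0.3747
After 'absent': P(author J) = 0.6·0.3747 / (0.6·0.3747 + 0.35·0.6253) ≈ 0.5067

0.5067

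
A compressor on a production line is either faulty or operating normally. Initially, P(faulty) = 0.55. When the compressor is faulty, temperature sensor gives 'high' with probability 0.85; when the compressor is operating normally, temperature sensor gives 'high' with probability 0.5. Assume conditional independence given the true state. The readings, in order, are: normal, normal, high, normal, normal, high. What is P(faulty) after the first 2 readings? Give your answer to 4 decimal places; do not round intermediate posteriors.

After 'normal': P(faulty) = 0.15·0.5500 / (0.15·0.5500 + 0.5·0.4500) ≈ 0.2683
After 'normal': P(faulty) = 0.15·0.2683 / (0.15·0.2683 + 0.5·0.7317) ≈ 0.0991

0.0991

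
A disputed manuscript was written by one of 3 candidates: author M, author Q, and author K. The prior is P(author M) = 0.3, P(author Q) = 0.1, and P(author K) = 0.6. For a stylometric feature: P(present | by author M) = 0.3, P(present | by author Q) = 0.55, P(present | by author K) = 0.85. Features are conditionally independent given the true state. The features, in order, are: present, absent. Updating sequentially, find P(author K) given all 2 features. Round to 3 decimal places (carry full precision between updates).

0.466

Apply Bayes' rule sequentially, carrying P(author K) forward.
After 'present': normaliser = 0.3·0.3000 + 0.55·0.1000 + 0.85·0.6000; P(author M) ≈ 0.1374, P(author Q) ≈ 0.0840, P(author K) ≈ 0.7786
After 'absent': normaliser = 0.7·0.1374 + 0.45·0.0840 + 0.15·0.7786; P(author M) ≈ 0.3836, P(author Q) ≈ 0.1507, P(author K) ≈ 0.4658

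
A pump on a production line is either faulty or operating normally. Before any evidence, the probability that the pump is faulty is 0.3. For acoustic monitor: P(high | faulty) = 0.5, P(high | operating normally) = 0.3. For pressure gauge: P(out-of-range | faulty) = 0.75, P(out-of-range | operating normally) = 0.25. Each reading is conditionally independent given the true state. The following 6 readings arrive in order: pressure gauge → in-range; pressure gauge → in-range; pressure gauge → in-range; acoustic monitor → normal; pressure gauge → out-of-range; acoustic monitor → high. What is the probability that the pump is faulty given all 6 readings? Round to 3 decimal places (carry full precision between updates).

After pressure gauge='in-range': P(faulty) = 0.25·0.3000 / (0.25·0.3000 + 0.75·0.7000) ≈ 0.1250
After pressure gauge='in-range': P(faulty) = 0.25·0.1250 / (0.25·0.1250 + 0.75·0.8750) ≈ 0.0455
After pressure gauge='in-range': P(faulty) = 0.25·0.0455 / (0.25·0.0455 + 0.75·0.9545) ≈ 0.0156
After acoustic monitor='normal': P(faulty) = 0.5·0.0156 / (0.5·0.0156 + 0.7·0.9844) ≈ 0.0112
After pressure gauge='out-of-range': P(faulty) = 0.75·0.0112 / (0.75·0.0112 + 0.25·0.9888) ≈ 0.0329
After acoustic monitor='high': P(faulty) = 0.5·0.0329 / (0.5·0.0329 + 0.3·0.9671) ≈ 0.0536

0.054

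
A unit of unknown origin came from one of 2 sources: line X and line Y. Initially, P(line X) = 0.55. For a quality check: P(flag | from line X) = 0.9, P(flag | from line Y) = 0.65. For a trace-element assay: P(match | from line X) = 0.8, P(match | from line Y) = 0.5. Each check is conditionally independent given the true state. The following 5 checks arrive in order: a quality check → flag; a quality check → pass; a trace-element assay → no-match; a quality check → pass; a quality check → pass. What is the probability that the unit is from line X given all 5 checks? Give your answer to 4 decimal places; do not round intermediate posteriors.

After a quality check='flag': P(line X) = 0.9·0.5500 / (0.9·0.5500 + 0.65·0.4500) ≈ 0.6286
After a quality check='pass': P(line X) = 0.1·0.6286 / (0.1·0.6286 + 0.35·0.3714) ≈ 0.3259
After a trace-element assay='no-match': P(line X) = 0.2·0.3259 / (0.2·0.3259 + 0.5·0.6741) ≈ 0.1621
After a quality check='pass': P(line X) = 0.1·0.1621 / (0.1·0.1621 + 0.35·0.8379) ≈ 0.0524
After a quality check='pass': P(line X) = 0.1·0.0524 / (0.1·0.0524 + 0.35·0.9476) ≈ 0.0155

0.0155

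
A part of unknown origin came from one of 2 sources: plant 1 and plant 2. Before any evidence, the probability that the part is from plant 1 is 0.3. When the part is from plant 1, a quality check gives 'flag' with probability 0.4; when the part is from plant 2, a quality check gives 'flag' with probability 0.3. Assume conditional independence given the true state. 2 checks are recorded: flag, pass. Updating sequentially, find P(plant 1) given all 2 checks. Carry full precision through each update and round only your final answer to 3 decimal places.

After 'flag': P(plant 1) = 0.4·0.3000 / (0.4·0.3000 + 0.3·0.7000) ≈ 0.3636
After 'pass': P(plant 1) = 0.6·0.3636 / (0.6·0.3636 + 0.7·0.6364) ≈ 0.3288

0.329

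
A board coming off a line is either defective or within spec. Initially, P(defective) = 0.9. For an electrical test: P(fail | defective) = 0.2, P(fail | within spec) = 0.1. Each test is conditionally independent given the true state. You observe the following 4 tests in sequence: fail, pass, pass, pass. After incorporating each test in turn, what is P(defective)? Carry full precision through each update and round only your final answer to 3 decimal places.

0.927

After 'fail': P(defective) = 0.2·0.9000 / (0.2·0.9000 + 0.1·0.1000) ≈ 0.9474
After 'pass': P(defective) = 0.8·0.9474 / (0.8·0.9474 + 0.9·0.0526) ≈ 0.9412
After 'pass': P(defective) = 0.8·0.9412 / (0.8·0.9412 + 0.9·0.0588) ≈ 0.9343
After 'pass': P(defective) = 0.8·0.9343 / (0.8·0.9343 + 0.9·0.0657) ≈ 0.9267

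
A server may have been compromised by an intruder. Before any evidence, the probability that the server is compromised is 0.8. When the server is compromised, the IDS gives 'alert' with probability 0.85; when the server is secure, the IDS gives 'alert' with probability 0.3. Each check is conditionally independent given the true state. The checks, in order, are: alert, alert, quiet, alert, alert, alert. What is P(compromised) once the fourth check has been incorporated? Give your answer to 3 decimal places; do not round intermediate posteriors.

0.951

Each posterior becomes the prior for the next update.
After 'alert': P(compromised) = 0.85·0.8000 / (0.85·0.8000 + 0.3·0.2000) ≈ 0.9189
After 'alert': P(compromised) = 0.85·0.9189 / (0.85·0.9189 + 0.3·0.0811) ≈ 0.9698
After 'quiet': P(compromised) = 0.15·0.9698 / (0.15·0.9698 + 0.7·0.0302) ≈ 0.8731
After 'alert': P(compromised) = 0.85·0.8731 / (0.85·0.8731 + 0.3·0.1269) ≈ 0.9512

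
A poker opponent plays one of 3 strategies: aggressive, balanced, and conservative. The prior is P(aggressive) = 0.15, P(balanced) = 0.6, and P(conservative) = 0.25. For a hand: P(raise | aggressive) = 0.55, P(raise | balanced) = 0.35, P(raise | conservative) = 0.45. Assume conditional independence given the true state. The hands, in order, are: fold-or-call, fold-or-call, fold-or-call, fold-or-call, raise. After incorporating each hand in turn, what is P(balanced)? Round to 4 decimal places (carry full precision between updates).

0.7327

Apply Bayes' rule sequentially, carrying P(balanced) forward.
After 'fold-or-call': normaliser = 0.45·0.1500 + 0.65·0.6000 + 0.55·0.2500; P(aggressive) ≈ 0.1134, P(balanced) ≈ 0.6555, P(conservative) ≈ 0.2311
After 'fold-or-call': normaliser = 0.45·0.1134 + 0.65·0.6555 + 0.55·0.2311; P(aggressive) ≈ 0.0845, P(balanced) ≈ 0.7051, P(conservative) ≈ 0.2104
After 'fold-or-call': normaliser = 0.45·0.0845 + 0.65·0.7051 + 0.55·0.2104; P(aggressive) ≈ 0.0621, P(balanced) ≈ 0.7488, P(conservative) ≈ 0.1890
After 'fold-or-call': normaliser = 0.45·0.0621 + 0.65·0.7488 + 0.55·0.1890; P(aggressive) ≈ 0.0452, P(balanced) ≈ 0.7868, P(conservative) ≈ 0.1680
After 'raise': normaliser = 0.55·0.0452 + 0.35·0.7868 + 0.45·0.1680; P(aggressive) ≈ 0.0661, P(balanced) ≈ 0.7327, P(conservative) ≈ 0.2012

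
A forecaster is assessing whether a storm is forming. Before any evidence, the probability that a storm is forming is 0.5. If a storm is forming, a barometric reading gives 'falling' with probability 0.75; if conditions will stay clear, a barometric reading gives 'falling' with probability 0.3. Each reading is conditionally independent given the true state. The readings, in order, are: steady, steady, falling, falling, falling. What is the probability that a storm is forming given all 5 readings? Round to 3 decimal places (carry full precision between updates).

Apply Bayes' rule sequentially, carrying P(storm) forward.
After 'steady': P(storm) = 0.25·0.5000 / (0.25·0.5000 + 0.7·0.5000) ≈ 0.2632
After 'steady': P(storm) = 0.25·0.2632 / (0.25·0.2632 + 0.7·0.7368) ≈ 0.1131
After 'falling': P(storm) = 0.75·0.1131 / (0.75·0.1131 + 0.3·0.8869) ≈ 0.2418
After 'falling': P(storm) = 0.75·0.2418 / (0.75·0.2418 + 0.3·0.7582) ≈ 0.4436
After 'falling': P(storm) = 0.75·0.4436 / (0.75·0.4436 + 0.3·0.5564) ≈ 0.6659

0.666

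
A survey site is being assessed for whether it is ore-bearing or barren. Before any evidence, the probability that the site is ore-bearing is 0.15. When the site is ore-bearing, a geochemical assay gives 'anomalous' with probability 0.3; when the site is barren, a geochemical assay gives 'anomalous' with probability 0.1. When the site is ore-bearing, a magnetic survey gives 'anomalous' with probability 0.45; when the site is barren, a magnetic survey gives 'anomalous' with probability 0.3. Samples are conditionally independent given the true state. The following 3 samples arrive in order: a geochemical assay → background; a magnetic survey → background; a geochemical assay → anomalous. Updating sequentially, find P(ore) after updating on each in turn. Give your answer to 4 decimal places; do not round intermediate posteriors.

0.2444

After a geochemical assay='background': P(ore) = 0.7·0.1500 / (0.7·0.1500 + 0.9·0.8500) ≈ 0.1207
After a magnetic survey='background': P(ore) = 0.55·0.1207 / (0.55·0.1207 + 0.7·0.8793) ≈ 0.0973
After a geochemical assay='anomalous': P(ore) = 0.3·0.0973 / (0.3·0.0973 + 0.1·0.9027) ≈ 0.2444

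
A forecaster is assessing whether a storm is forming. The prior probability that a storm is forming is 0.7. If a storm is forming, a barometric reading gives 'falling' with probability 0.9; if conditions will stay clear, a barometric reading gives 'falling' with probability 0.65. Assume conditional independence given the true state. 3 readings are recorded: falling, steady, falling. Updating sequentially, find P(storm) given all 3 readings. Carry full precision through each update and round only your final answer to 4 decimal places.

After 'falling': P(storm) = 0.9·0.7000 / (0.9·0.7000 + 0.65·0.3000) ≈ 0.7636
After 'steady': P(storm) = 0.1·0.7636 / (0.1·0.7636 + 0.35·0.2364) ≈ 0.4800
After 'falling': P(storm) = 0.9·0.4800 / (0.9·0.4800 + 0.65·0.5200) ≈ 0.5610

0.5610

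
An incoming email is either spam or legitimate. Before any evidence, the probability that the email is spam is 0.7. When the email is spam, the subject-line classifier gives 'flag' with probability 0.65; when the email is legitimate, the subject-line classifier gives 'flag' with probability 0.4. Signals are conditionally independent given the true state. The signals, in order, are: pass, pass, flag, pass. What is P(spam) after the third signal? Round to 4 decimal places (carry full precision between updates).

After 'pass': P(spam) = 0.35·0.7000 / (0.35·0.7000 + 0.6·0.3000) ≈ 0.5765
After 'pass': P(spam) = 0.35·0.5765 / (0.35·0.5765 + 0.6·0.4235) ≈ 0.4426
After 'flag': P(spam) = 0.65·0.4426 / (0.65·0.4426 + 0.4·0.5574) ≈ 0.5634

0.5634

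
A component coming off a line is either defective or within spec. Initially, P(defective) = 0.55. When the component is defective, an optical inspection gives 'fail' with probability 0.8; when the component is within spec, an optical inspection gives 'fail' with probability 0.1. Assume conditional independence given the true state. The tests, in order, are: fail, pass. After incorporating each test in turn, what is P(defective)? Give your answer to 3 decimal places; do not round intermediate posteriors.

0.685

After 'fail': P(defective) = 0.8·0.5500 / (0.8·0.5500 + 0.1·0.4500) ≈ 0.9072
After 'pass': P(defective) = 0.2·0.9072 / (0.2·0.9072 + 0.9·0.0928) ≈ 0.6848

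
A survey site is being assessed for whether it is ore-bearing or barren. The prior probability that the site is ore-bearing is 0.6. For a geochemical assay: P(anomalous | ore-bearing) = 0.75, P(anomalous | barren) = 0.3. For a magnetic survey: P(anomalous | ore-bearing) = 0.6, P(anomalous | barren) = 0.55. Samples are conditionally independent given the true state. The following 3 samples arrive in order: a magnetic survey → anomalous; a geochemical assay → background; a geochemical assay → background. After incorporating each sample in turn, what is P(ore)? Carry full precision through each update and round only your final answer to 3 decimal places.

0.173

After a magnetic survey='anomalous': P(ore) = 0.6·0.6000 / (0.6·0.6000 + 0.55·0.4000) ≈ 0.6207
After a geochemical assay='background': P(ore) = 0.25·0.6207 / (0.25·0.6207 + 0.7·0.3793) ≈ 0.3689
After a geochemical assay='background': P(ore) = 0.25·0.3689 / (0.25·0.3689 + 0.7·0.6311) ≈ 0.1727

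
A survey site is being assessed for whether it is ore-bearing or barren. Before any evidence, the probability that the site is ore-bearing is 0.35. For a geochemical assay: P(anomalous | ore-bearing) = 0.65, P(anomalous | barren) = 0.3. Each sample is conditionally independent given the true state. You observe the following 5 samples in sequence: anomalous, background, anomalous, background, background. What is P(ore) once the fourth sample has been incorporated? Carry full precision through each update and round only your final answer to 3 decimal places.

0.387

Each posterior becomes the prior for the next update.
After 'anomalous': P(ore) = 0.65·0.3500 / (0.65·0.3500 + 0.3·0.6500) ≈ 0.5385
After 'background': P(ore) = 0.35·0.5385 / (0.35·0.5385 + 0.7·0.4615) ≈ 0.3684
After 'anomalous': P(ore) = 0.65·0.3684 / (0.65·0.3684 + 0.3·0.6316) ≈ 0.5583
After 'background': P(ore) = 0.35·0.5583 / (0.35·0.5583 + 0.7·0.4417) ≈ 0.3872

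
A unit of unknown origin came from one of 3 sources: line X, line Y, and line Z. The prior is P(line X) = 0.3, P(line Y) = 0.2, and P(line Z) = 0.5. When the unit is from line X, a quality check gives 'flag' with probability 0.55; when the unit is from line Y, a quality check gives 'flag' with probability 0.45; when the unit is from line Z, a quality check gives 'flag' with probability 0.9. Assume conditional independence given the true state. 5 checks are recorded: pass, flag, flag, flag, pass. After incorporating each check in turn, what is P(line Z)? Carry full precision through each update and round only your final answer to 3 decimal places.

0.189

After 'pass': normaliser = 0.45·0.3000 + 0.55·0.2000 + 0.1·0.5000; P(line X) ≈ 0.4576, P(line Y) ≈ 0.3729, P(line Z) ≈ 0.1695
After 'flag': normaliser = 0.55·0.4576 + 0.45·0.3729 + 0.9·0.1695; P(line X) ≈ 0.4400, P(line Y) ≈ 0.2933, P(line Z) ≈ 0.2667
After 'flag': normaliser = 0.55·0.4400 + 0.45·0.2933 + 0.9·0.2667; P(line X) ≈ 0.3941, P(line Y) ≈ 0.2150, P(line Z) ≈ 0.3909
After 'flag': normaliser = 0.55·0.3941 + 0.45·0.2150 + 0.9·0.3909; P(line X) ≈ 0.3258, P(line Y) ≈ 0.1454, P(line Z) ≈ 0.5288
After 'pass': normaliser = 0.45·0.3258 + 0.55·0.1454 + 0.1·0.5288; P(line X) ≈ 0.5246, P(line Y) ≈ 0.2862, P(line Z) ≈ 0.1892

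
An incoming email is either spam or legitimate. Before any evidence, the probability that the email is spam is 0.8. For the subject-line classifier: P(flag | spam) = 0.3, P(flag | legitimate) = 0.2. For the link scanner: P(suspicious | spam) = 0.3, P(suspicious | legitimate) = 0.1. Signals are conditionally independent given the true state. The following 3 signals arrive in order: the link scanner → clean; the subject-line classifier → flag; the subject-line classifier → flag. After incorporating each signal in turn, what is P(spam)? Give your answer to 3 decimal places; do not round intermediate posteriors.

After the link scanner='clean': P(spam) = 0.7·0.8000 / (0.7·0.8000 + 0.9·0.2000) ≈ 0.7568
After the subject-line classifier='flag': P(spam) = 0.3·0.7568 / (0.3·0.7568 + 0.2·0.2432) ≈ 0.8235
After the subject-line classifier='flag': P(spam) = 0.3·0.8235 / (0.3·0.8235 + 0.2·0.1765) ≈ 0.8750

0.875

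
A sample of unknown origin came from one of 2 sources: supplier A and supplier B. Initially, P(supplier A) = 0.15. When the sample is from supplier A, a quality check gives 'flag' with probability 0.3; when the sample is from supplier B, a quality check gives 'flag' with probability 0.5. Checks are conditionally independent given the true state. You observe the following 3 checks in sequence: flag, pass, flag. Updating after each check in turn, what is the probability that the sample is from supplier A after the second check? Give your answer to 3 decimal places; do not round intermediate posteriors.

After 'flag': P(supplier A) = 0.3·0.1500 / (0.3·0.1500 + 0.5·0.8500) ≈ 0.0957
After 'pass': P(supplier A) = 0.7·0.0957 / (0.7·0.0957 + 0.5·0.9043) ≈ 0.1291

0.129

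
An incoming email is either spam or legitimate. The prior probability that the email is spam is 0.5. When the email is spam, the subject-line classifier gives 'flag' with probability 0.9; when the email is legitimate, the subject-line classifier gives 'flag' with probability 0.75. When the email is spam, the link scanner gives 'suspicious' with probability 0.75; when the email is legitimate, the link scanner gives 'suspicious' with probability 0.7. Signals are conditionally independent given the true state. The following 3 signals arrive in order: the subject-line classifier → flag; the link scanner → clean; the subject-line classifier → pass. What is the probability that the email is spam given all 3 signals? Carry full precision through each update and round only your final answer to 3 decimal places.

0.286

After the subject-line classifier='flag': P(spam) = 0.9·0.5000 / (0.9·0.5000 + 0.75·0.5000) ≈ 0.5455
After the link scanner='clean': P(spam) = 0.25·0.5455 / (0.25·0.5455 + 0.3·0.4545) ≈ 0.5000
After the subject-line classifier='pass': P(spam) = 0.1·0.5000 / (0.1·0.5000 + 0.25·0.5000) ≈ 0.2857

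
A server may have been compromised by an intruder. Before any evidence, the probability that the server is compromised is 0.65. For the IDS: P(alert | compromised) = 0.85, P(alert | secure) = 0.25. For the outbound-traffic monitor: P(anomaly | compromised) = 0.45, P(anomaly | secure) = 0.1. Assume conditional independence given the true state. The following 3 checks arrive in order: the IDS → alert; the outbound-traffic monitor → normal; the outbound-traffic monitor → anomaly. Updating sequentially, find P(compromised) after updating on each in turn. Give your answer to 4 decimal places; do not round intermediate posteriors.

0.9455

After the IDS='alert': P(compromised) = 0.85·0.6500 / (0.85·0.6500 + 0.25·0.3500) ≈ 0.8633
After the outbound-traffic monitor='normal': P(compromised) = 0.55·0.8633 / (0.55·0.8633 + 0.9·0.1367) ≈ 0.7942
After the outbound-traffic monitor='anomaly': P(compromised) = 0.45·0.7942 / (0.45·0.7942 + 0.1·0.2058) ≈ 0.9455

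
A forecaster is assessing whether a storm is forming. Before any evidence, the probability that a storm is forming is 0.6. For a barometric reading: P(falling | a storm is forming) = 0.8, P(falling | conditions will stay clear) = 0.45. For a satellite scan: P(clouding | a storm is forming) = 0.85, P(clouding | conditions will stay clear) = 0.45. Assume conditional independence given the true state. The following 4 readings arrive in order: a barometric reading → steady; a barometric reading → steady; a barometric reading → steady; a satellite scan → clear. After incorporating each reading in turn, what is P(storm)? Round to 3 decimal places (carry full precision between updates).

0.019

After a barometric reading='steady': P(storm) = 0.2·0.6000 / (0.2·0.6000 + 0.55·0.4000) ≈ 0.3529
After a barometric reading='steady': P(storm) = 0.2·0.3529 / (0.2·0.3529 + 0.55·0.6471) ≈ 0.1655
After a barometric reading='steady': P(storm) = 0.2·0.1655 / (0.2·0.1655 + 0.55·0.8345) ≈ 0.0673
After a satellite scan='clear': P(storm) = 0.15·0.0673 / (0.15·0.0673 + 0.55·0.9327) ≈ 0.0193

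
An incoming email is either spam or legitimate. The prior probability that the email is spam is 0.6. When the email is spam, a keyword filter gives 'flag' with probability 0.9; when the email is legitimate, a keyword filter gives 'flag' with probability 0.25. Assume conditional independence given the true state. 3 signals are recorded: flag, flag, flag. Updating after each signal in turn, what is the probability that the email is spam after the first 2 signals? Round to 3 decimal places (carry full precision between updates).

0.951

After 'flag': P(spam) = 0.9·0.6000 / (0.9·0.6000 + 0.25·0.4000) ≈ 0.8438
After 'flag': P(spam) = 0.9·0.8438 / (0.9·0.8438 + 0.25·0.1562) ≈ 0.9511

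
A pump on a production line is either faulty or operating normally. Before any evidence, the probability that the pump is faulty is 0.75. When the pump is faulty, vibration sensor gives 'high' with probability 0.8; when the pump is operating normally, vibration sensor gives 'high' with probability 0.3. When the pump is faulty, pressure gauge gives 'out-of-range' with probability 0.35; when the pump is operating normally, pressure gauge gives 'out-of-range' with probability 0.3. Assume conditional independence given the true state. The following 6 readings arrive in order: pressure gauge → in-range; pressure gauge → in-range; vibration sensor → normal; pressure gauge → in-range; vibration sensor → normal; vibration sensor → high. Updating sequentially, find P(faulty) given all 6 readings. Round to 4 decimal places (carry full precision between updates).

0.3433

Apply Bayes' rule sequentially, carrying P(faulty) forward.
After pressure gauge='in-range': P(faulty) = 0.65·0.7500 / (0.65·0.7500 + 0.7·0.2500) ≈ 0.7358
After pressure gauge='in-range': P(faulty) = 0.65·0.7358 / (0.65·0.7358 + 0.7·0.2642) ≈ 0.7212
After vibration sensor='normal': P(faulty) = 0.2·0.7212 / (0.2·0.7212 + 0.7·0.2788) ≈ 0.4250
After pressure gauge='in-range': P(faulty) = 0.65·0.4250 / (0.65·0.4250 + 0.7·0.5750) ≈ 0.4070
After vibration sensor='normal': P(faulty) = 0.2·0.4070 / (0.2·0.4070 + 0.7·0.5930) ≈ 0.1639
After vibration sensor='high': P(faulty) = 0.8·0.1639 / (0.8·0.1639 + 0.3·0.8361) ≈ 0.3433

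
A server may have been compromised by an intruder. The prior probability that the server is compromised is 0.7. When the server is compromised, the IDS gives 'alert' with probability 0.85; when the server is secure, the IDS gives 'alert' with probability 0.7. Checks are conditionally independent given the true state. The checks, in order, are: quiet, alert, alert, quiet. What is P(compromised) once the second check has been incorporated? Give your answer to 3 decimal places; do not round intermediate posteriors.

0.586

After 'quiet': P(compromised) = 0.15·0.7000 / (0.15·0.7000 + 0.3·0.3000) ≈ 0.5385
After 'alert': P(compromised) = 0.85·0.5385 / (0.85·0.5385 + 0.7·0.4615) ≈ 0.5862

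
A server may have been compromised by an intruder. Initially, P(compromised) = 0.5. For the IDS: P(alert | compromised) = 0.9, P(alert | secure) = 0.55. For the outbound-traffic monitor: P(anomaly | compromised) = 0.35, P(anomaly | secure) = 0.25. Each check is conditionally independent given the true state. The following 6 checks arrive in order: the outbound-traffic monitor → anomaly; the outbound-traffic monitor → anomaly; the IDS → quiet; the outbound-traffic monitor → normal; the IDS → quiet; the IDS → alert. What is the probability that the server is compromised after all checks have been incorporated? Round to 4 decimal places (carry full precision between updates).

0.1207

Apply Bayes' rule sequentially, carrying P(compromised) forward.
After the outbound-traffic monitor='anomaly': P(compromised) = 0.35·0.5000 / (0.35·0.5000 + 0.25·0.5000) ≈ 0.5833
After the outbound-traffic monitor='anomaly': P(compromised) = 0.35·0.5833 / (0.35·0.5833 + 0.25·0.4167) ≈ 0.6622
After the IDS='quiet': P(compromised) = 0.1·0.6622 / (0.1·0.6622 + 0.45·0.3378) ≈ 0.3034
After the outbound-traffic monitor='normal': P(compromised) = 0.65·0.3034 / (0.65·0.3034 + 0.75·0.6966) ≈ 0.2740
After the IDS='quiet': P(compromised) = 0.1·0.2740 / (0.1·0.2740 + 0.45·0.7260) ≈ 0.0774
After the IDS='alert': P(compromised) = 0.9·0.0774 / (0.9·0.0774 + 0.55·0.9226) ≈ 0.1207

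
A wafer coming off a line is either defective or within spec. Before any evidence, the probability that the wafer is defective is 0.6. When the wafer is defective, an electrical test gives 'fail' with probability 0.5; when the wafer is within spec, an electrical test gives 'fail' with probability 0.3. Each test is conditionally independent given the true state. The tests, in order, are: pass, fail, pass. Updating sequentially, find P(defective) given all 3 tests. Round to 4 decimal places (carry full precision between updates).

0.5605

Apply Bayes' rule sequentially, carrying P(defective) forward.
After 'pass': P(defective) = 0.5·0.6000 / (0.5·0.6000 + 0.7·0.4000) ≈ 0.5172
After 'fail': P(defective) = 0.5·0.5172 / (0.5·0.5172 + 0.3·0.4828) ≈ 0.6410
After 'pass': P(defective) = 0.5·0.6410 / (0.5·0.6410 + 0.7·0.3590) ≈ 0.5605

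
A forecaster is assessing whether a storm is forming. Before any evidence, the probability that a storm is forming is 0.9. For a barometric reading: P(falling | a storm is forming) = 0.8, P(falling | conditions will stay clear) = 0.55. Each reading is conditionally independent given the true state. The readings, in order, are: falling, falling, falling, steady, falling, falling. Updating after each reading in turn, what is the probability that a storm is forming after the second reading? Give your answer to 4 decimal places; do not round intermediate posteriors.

After 'falling': P(storm) = 0.8·0.9000 / (0.8·0.9000 + 0.55·0.1000) ≈ 0.9290
After 'falling': P(storm) = 0.8·0.9290 / (0.8·0.9290 + 0.55·0.0710) ≈ 0.9501

0.9501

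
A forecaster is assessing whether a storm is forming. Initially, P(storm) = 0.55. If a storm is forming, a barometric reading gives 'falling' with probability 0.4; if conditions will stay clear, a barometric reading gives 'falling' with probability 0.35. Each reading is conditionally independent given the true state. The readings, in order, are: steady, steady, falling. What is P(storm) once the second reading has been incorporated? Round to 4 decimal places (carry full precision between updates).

After 'steady': P(storm) = 0.6·0.5500 / (0.6·0.5500 + 0.65·0.4500) ≈ 0.5301
After 'steady': P(storm) = 0.6·0.5301 / (0.6·0.5301 + 0.65·0.4699) ≈ 0.5101

0.5101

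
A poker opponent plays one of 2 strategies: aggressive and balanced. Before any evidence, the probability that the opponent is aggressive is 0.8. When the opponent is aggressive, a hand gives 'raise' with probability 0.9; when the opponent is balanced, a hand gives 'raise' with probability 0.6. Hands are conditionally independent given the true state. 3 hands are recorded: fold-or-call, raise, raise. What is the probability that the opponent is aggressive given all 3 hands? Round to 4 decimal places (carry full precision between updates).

0.6923

After 'fold-or-call': P(aggressive) = 0.1·0.8000 / (0.1·0.8000 + 0.4·0.2000) ≈ 0.5000
After 'raise': P(aggressive) = 0.9·0.5000 / (0.9·0.5000 + 0.6·0.5000) ≈ 0.6000
After 'raise': P(aggressive) = 0.9·0.6000 / (0.9·0.6000 + 0.6·0.4000) ≈ 0.6923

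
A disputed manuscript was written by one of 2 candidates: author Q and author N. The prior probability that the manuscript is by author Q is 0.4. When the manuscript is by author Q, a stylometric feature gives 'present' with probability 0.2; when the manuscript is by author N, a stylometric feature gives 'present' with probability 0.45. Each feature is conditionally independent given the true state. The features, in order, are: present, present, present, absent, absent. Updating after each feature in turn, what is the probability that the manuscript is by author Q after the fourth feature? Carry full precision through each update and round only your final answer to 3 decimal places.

0.078

After 'present': P(author Q) = 0.2·0.4000 / (0.2·0.4000 + 0.45·0.6000) ≈ 0.2286
After 'present': P(author Q) = 0.2·0.2286 / (0.2·0.2286 + 0.45·0.7714) ≈ 0.1164
After 'present': P(author Q) = 0.2·0.1164 / (0.2·0.1164 + 0.45·0.8836) ≈ 0.0553
After 'absent': P(author Q) = 0.8·0.0553 / (0.8·0.0553 + 0.55·0.9447) ≈ 0.0785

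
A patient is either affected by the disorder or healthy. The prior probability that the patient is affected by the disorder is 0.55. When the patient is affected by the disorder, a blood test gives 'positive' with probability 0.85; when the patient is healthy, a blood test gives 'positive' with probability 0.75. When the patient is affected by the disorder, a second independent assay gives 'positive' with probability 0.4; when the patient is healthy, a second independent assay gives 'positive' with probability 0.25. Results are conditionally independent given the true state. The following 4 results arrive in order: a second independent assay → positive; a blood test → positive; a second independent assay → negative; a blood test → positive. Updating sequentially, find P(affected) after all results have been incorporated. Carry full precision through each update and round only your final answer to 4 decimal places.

After a second independent assay='positive': P(affected) = 0.4·0.5500 / (0.4·0.5500 + 0.25·0.4500) ≈ 0.6617
After a blood test='positive': P(affected) = 0.85·0.6617 / (0.85·0.6617 + 0.75·0.3383) ≈ 0.6891
After a second independent assay='negative': P(affected) = 0.6·0.6891 / (0.6·0.6891 + 0.75·0.3109) ≈ 0.6394
After a blood test='positive': P(affected) = 0.85·0.6394 / (0.85·0.6394 + 0.75·0.3606) ≈ 0.6677

0.6677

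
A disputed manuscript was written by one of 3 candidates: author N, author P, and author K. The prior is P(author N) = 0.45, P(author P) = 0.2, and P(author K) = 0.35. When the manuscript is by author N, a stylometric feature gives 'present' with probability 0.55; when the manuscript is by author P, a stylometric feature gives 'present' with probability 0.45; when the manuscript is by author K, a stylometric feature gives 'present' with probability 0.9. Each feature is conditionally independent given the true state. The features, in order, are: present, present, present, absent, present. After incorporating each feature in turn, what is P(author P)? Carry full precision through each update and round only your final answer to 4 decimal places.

Apply Bayes' rule sequentially, carrying P(author P) forward.
After 'present': normaliser = 0.55·0.4500 + 0.45·0.2000 + 0.9·0.3500; P(author N) ≈ 0.3793, P(author P) ≈ 0.1379, P(author K) ≈ 0.4828
After 'present': normaliser = 0.55·0.3793 + 0.45·0.1379 + 0.9·0.4828; P(author N) ≈ 0.2958, P(author P) ≈ 0.0880, P(author K) ≈ 0.6161
After 'present': normaliser = 0.55·0.2958 + 0.45·0.0880 + 0.9·0.6161; P(author N) ≈ 0.2150, P(author P) ≈ 0.0523, P(author K) ≈ 0.7327
After 'absent': normaliser = 0.45·0.2150 + 0.55·0.0523 + 0.1·0.7327; P(author N) ≈ 0.4867, P(author P) ≈ 0.1448, P(author K) ≈ 0.3686
After 'present': normaliser = 0.55·0.4867 + 0.45·0.1448 + 0.9·0.3686; P(author N) ≈ 0.4028, P(author P) ≈ 0.0980, P(author K) ≈ 0.4992

0.0980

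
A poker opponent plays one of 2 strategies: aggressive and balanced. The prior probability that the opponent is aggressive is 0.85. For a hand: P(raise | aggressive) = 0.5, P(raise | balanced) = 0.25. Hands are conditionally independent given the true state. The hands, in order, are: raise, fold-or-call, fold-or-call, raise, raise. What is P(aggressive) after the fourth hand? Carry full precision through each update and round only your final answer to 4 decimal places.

After 'raise': P(aggressive) = 0.5·0.8500 / (0.5·0.8500 + 0.25·0.1500) ≈ 0.9189
After 'fold-or-call': P(aggressive) = 0.5·0.9189 / (0.5·0.9189 + 0.75·0.0811) ≈ 0.8831
After 'fold-or-call': P(aggressive) = 0.5·0.8831 / (0.5·0.8831 + 0.75·0.1169) ≈ 0.8344
After 'raise': P(aggressive) = 0.5·0.8344 / (0.5·0.8344 + 0.25·0.1656) ≈ 0.9097

0.9097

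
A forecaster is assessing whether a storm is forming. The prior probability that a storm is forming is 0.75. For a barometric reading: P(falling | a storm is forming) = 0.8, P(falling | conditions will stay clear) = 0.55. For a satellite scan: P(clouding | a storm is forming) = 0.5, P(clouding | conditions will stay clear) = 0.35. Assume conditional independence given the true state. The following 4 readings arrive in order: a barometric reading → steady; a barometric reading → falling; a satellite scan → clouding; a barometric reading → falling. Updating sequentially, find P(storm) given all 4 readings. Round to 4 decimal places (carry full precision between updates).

Each posterior becomes the prior for the next update.
After a barometric reading='steady': P(storm) = 0.2·0.7500 / (0.2·0.7500 + 0.45·0.2500) ≈ 0.5714
After a barometric reading='falling': P(storm) = 0.8·0.5714 / (0.8·0.5714 + 0.55·0.4286) ≈ 0.6598
After a satellite scan='clouding': P(storm) = 0.5·0.6598 / (0.5·0.6598 + 0.35·0.3402) ≈ 0.7348
After a barometric reading='falling': P(storm) = 0.8·0.7348 / (0.8·0.7348 + 0.55·0.2652) ≈ 0.8012

0.8012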